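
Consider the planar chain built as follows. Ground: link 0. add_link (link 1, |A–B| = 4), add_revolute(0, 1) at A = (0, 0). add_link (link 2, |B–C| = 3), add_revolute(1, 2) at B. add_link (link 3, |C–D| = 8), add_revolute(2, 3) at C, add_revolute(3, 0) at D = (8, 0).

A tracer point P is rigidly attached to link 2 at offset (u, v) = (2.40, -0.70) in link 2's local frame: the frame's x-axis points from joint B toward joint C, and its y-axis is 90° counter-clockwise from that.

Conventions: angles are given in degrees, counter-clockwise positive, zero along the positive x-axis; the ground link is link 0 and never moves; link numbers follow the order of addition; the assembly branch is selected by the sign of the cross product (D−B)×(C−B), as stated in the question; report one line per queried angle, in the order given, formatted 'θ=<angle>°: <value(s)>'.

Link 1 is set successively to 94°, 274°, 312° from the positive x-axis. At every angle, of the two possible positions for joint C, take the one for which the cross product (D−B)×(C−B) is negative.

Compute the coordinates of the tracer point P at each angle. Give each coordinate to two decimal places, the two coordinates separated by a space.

A=(0,0), D=(8.00,0)
θ=94°: B = A + 4.00·(cos94°, sin94°) = (-0.2790, 3.9903)
θ=94°: |BD| = 9.1905
θ=94°: circle(B,3.00) ∩ circle(D,8.00): a=1.6030, h=2.5358
θ=94°:   candidates: C₊=(2.2660,5.5786) cross=23.305; C₋=(0.0640,1.0099) cross=-23.305
θ=94°:   branch - wants cross < 0 → take C=(0.0640,1.0099) (cross=-23.305)
θ=94°: ex = (C−B)/|BC| = (0.1143,-0.9934); ey = (0.9934,0.1143)
θ=94°: P = B + 2.40·ex + -0.70·ey = (-0.7000,1.5260)
θ=274°: B = A + 4.00·(cos274°, sin274°) = (0.2790, -3.9903)
θ=274°: |BD| = 8.6911
θ=274°: circle(B,3.00) ∩ circle(D,8.00): a=1.1814, h=2.7576
θ=274°:   candidates: C₊=(0.0625,-0.9981) cross=23.966; C₋=(2.5946,-5.8976) cross=-23.966
θ=274°:   branch - wants cross < 0 → take C=(2.5946,-5.8976) (cross=-23.966)
θ=274°: ex = (C−B)/|BC| = (0.7719,-0.6358); ey = (0.6358,0.7719)
θ=274°: P = B + 2.40·ex + -0.70·ey = (1.6865,-6.0564)
θ=312°: B = A + 4.00·(cos312°, sin312°) = (2.6765, -2.9726)
θ=312°: |BD| = 6.0972
θ=312°: circle(B,3.00) ∩ circle(D,8.00): a=-1.4617, h=2.6198
θ=312°:   candidates: C₊=(0.1231,-1.3978) cross=15.974; C₋=(2.6776,-5.9726) cross=-15.974
θ=312°:   branch - wants cross < 0 → take C=(2.6776,-5.9726) (cross=-15.974)
θ=312°: ex = (C−B)/|BC| = (0.0003,-1.0000); ey = (1.0000,0.0003)
θ=312°: P = B + 2.40·ex + -0.70·ey = (1.9774,-5.3728)

θ=94°: -0.70 1.53
θ=274°: 1.69 -6.06
θ=312°: 1.98 -5.37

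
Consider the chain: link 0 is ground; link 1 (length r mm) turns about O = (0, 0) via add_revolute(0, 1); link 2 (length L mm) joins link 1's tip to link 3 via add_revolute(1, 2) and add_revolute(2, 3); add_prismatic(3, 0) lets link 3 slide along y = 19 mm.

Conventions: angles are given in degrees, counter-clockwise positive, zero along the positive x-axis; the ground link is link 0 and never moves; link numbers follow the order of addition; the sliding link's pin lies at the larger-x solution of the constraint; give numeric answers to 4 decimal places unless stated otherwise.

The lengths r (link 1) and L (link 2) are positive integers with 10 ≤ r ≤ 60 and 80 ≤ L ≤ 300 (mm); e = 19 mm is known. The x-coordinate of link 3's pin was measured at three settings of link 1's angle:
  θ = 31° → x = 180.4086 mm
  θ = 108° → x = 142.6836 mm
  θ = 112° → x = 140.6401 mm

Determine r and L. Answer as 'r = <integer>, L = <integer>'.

constraint per measurement: (x − r cos θ)² + (r sin θ − e)² = L²
subtracting the θ₁ and θ₂ equations cancels the r² and L² terms:
r = (x₁² − x₂²) / (2[(x₁cos θ₁ + e sin θ₁) − (x₂cos θ₂ + e sin θ₂)]) = 32.0000 → r = 32
L² = (x₁ − r cos θ₁)² + (r sin θ₁ − e)² = 23408.9941 → L = 153.0000 → L = 153
check at θ₃=112°: x = 140.6401 (printed 140.6401) ✓

r = 32, L = 153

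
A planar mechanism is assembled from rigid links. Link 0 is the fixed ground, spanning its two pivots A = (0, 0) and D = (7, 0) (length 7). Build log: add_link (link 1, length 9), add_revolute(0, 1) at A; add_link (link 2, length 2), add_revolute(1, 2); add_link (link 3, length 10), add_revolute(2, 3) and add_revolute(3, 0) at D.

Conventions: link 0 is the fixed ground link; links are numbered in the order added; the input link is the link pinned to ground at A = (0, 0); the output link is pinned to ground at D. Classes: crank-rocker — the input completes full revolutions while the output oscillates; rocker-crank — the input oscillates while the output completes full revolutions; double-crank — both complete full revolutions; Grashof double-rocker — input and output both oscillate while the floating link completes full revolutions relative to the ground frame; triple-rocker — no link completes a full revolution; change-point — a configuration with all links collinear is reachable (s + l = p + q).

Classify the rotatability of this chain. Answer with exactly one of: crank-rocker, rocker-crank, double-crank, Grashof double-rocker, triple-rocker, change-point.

lengths: ground=7, input=9, coupler=2, output=10
sorted: s=2 (shortest), l=10 (longest), p+q=16
s + l = 12 vs p + q = 16
s + l < p + q (Grashof) with shortest = coupler link → Grashof double-rocker

Grashof double-rocker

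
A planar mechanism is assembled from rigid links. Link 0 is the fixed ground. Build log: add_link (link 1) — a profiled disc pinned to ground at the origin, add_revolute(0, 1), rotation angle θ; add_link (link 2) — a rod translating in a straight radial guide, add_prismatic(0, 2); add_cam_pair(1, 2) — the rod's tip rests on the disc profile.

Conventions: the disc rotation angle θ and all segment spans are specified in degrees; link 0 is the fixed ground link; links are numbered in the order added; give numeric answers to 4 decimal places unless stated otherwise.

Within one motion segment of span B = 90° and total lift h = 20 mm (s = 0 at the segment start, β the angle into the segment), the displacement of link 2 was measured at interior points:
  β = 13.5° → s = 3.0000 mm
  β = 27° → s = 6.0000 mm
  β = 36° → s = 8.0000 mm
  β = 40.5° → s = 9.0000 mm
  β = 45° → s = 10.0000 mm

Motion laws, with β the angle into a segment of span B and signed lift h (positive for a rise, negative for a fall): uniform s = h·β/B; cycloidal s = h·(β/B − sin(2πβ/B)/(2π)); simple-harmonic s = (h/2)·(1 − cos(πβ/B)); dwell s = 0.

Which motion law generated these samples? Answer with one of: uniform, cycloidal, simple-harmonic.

candidates at β/B = r: uniform s = h·r (linear in β); cycloidal s = h·(r − sin(2πr)/(2π)); simple-harmonic s = (h/2)(1 − cos(πr))
β=13.5°: printed 3.0000 | uniform 3.0000, cycloidal 0.4248, simple-harmonic 1.0899
β=27°: printed 6.0000 | uniform 6.0000, cycloidal 2.9727, simple-harmonic 4.1221
β=36°: printed 8.0000 | uniform 8.0000, cycloidal 6.1290, simple-harmonic 6.9098
β=40.5°: printed 9.0000 | uniform 9.0000, cycloidal 8.0164, simple-harmonic 8.4357
β=45°: printed 10.0000 | uniform 10.0000, cycloidal 10.0000, simple-harmonic 10.0000
only one law matches every sample → uniform

uniform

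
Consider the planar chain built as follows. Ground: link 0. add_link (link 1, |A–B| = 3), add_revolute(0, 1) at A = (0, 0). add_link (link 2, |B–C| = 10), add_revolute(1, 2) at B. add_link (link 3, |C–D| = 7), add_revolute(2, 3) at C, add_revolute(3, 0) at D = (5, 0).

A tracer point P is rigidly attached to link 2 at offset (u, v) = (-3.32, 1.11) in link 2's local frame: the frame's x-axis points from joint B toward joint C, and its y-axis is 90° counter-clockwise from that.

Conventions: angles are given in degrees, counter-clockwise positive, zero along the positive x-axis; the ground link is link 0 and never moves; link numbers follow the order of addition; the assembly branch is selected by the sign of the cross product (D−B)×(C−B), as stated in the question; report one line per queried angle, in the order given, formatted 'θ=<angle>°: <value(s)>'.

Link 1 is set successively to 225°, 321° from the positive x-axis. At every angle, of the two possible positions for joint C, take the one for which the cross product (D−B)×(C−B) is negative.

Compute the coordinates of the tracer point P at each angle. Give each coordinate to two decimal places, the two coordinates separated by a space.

A=(0,0), D=(5.00,0)
θ=225°: B = A + 3.00·(cos225°, sin225°) = (-2.1213, -2.1213)
θ=225°: |BD| = 7.4306
θ=225°: circle(B,10.00) ∩ circle(D,7.00): a=7.1471, h=6.9943
θ=225°:   candidates: C₊=(2.7315,6.6222) cross=51.971; C₋=(6.7251,-6.7841) cross=-51.971
θ=225°:   branch - wants cross < 0 → take C=(6.7251,-6.7841) (cross=-51.971)
θ=225°: ex = (C−B)/|BC| = (0.8846,-0.4663); ey = (0.4663,0.8846)
θ=225°: P = B + -3.32·ex + 1.11·ey = (-4.5407,0.4087)
θ=321°: B = A + 3.00·(cos321°, sin321°) = (2.3314, -1.8880)
θ=321°: |BD| = 3.2689
θ=321°: circle(B,10.00) ∩ circle(D,7.00): a=9.4353, h=3.3130
θ=321°:   candidates: C₊=(8.1205,6.2660) cross=10.830; C₋=(11.9474,0.8569) cross=-10.830
θ=321°:   branch - wants cross < 0 → take C=(11.9474,0.8569) (cross=-10.830)
θ=321°: ex = (C−B)/|BC| = (0.9616,0.2745); ey = (-0.2745,0.9616)
θ=321°: P = B + -3.32·ex + 1.11·ey = (-1.1657,-1.7319)

θ=225°: -4.54 0.41
θ=321°: -1.17 -1.73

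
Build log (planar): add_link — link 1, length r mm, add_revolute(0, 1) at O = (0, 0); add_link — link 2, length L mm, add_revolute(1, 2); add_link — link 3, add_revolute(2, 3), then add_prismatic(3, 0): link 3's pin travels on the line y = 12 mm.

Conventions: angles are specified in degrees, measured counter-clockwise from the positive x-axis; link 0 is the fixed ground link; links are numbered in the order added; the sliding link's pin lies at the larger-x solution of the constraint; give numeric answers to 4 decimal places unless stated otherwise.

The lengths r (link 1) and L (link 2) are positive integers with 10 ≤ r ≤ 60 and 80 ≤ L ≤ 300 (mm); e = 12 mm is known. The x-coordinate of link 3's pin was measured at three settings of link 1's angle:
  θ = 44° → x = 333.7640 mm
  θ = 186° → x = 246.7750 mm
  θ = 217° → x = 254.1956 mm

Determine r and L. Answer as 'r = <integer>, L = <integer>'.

constraint per measurement: (x − r cos θ)² + (r sin θ − e)² = L²
subtracting the θ₁ and θ₂ equations cancels the r² and L² terms:
r = (x₁² − x₂²) / (2[(x₁cos θ₁ + e sin θ₁) − (x₂cos θ₂ + e sin θ₂)]) = 51.0000 → r = 51
L² = (x₁ − r cos θ₁)² + (r sin θ₁ − e)² = 88803.9935 → L = 298.0000 → L = 298
check at θ₃=217°: x = 254.1956 (printed 254.1956) ✓

r = 51, L = 298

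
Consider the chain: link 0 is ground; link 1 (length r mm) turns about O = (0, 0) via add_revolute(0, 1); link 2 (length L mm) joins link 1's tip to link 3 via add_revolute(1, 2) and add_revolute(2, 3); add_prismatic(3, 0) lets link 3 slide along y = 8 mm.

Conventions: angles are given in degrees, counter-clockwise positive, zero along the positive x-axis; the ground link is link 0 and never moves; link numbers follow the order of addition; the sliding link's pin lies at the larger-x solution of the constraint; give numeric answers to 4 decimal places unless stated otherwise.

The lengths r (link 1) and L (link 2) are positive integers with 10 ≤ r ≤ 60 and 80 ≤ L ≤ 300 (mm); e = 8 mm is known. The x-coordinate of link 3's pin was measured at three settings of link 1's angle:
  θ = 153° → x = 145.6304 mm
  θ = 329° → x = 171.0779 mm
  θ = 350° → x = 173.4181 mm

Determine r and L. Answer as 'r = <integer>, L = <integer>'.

constraint per measurement: (x − r cos θ)² + (r sin θ − e)² = L²
subtracting the θ₁ and θ₂ equations cancels the r² and L² terms:
r = (x₁² − x₂²) / (2[(x₁cos θ₁ + e sin θ₁) − (x₂cos θ₂ + e sin θ₂)]) = 15.0000 → r = 15
L² = (x₁ − r cos θ₁)² + (r sin θ₁ − e)² = 25280.9848 → L = 159.0000 → L = 159
check at θ₃=350°: x = 173.4181 (printed 173.4181) ✓

r = 15, L = 159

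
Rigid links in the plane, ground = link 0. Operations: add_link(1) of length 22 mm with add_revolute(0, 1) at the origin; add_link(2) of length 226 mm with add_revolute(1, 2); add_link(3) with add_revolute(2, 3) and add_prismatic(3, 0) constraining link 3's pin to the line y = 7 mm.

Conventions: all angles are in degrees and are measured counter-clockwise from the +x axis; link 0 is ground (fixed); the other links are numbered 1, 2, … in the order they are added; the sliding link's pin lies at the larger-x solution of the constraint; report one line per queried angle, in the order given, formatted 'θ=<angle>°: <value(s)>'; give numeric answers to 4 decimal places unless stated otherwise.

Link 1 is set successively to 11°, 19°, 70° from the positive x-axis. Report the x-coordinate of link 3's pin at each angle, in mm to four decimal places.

geometry: r = 22 mm, L = 226 mm, e = 7 mm
θ=11°: crank pin P = (r cos θ, r sin θ) = (21.595798, 4.197798)
θ=11°: h = r sin θ − e = 4.197798 − 7 = -2.802202
θ=11°: x = r cos θ + √(L² − h²) = 21.595798 + 225.982627 = 247.578425
θ=19°: crank pin P = (r cos θ, r sin θ) = (20.801409, 7.162499)
θ=19°: h = r sin θ − e = 7.162499 − 7 = 0.162499
θ=19°: x = r cos θ + √(L² − h²) = 20.801409 + 225.999942 = 246.801350
θ=70°: crank pin P = (r cos θ, r sin θ) = (7.524443, 20.673238)
θ=70°: h = r sin θ − e = 20.673238 − 7 = 13.673238
θ=70°: x = r cos θ + √(L² − h²) = 7.524443 + 225.585998 = 233.110441

θ=11°: 247.5784
θ=19°: 246.8014
θ=70°: 233.1104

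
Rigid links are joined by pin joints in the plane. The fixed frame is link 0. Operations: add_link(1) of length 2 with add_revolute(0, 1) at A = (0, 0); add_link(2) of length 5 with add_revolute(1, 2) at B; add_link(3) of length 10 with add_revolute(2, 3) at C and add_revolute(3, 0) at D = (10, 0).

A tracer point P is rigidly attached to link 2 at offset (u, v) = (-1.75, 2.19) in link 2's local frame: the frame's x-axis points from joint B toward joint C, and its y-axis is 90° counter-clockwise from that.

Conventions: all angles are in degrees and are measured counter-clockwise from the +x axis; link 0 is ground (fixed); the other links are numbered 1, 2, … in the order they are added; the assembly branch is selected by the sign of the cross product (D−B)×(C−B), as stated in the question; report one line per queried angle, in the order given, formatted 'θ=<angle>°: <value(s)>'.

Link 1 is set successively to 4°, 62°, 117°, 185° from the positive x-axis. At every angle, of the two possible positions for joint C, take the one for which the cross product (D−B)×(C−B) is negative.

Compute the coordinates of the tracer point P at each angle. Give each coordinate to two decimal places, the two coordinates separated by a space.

A=(0,0), D=(10.00,0)
θ=4°: B = A + 2.00·(cos4°, sin4°) = (1.9951, 0.1395)
θ=4°: |BD| = 8.0061
θ=4°: circle(B,5.00) ∩ circle(D,10.00): a=-0.6809, h=4.9534
θ=4°:   candidates: C₊=(1.4007,5.1040) cross=39.658; C₋=(1.2280,-4.8013) cross=-39.658
θ=4°:   branch - wants cross < 0 → take C=(1.2280,-4.8013) (cross=-39.658)
θ=4°: ex = (C−B)/|BC| = (-0.1534,-0.9882); ey = (0.9882,-0.1534)
θ=4°: P = B + -1.75·ex + 2.19·ey = (4.4277,1.5328)
θ=62°: B = A + 2.00·(cos62°, sin62°) = (0.9389, 1.7659)
θ=62°: |BD| = 9.2315
θ=62°: circle(B,5.00) ∩ circle(D,10.00): a=0.5536, h=4.9693
θ=62°:   candidates: C₊=(2.4329,6.5375) cross=45.874; C₋=(0.5318,-3.2175) cross=-45.874
θ=62°:   branch - wants cross < 0 → take C=(0.5318,-3.2175) (cross=-45.874)
θ=62°: ex = (C−B)/|BC| = (-0.0814,-0.9967); ey = (0.9967,-0.0814)
θ=62°: P = B + -1.75·ex + 2.19·ey = (3.2642,3.3317)
θ=117°: B = A + 2.00·(cos117°, sin117°) = (-0.9080, 1.7820)
θ=117°: |BD| = 11.0526
θ=117°: circle(B,5.00) ∩ circle(D,10.00): a=2.1334, h=4.5220
θ=117°:   candidates: C₊=(1.9266,5.9009) cross=49.980; C₋=(0.4684,-3.0248) cross=-49.980
θ=117°:   branch - wants cross < 0 → take C=(0.4684,-3.0248) (cross=-49.980)
θ=117°: ex = (C−B)/|BC| = (0.2753,-0.9614); ey = (0.9614,0.2753)
θ=117°: P = B + -1.75·ex + 2.19·ey = (0.7157,4.0673)
θ=185°: B = A + 2.00·(cos185°, sin185°) = (-1.9924, -0.1743)
θ=185°: |BD| = 11.9937
θ=185°: circle(B,5.00) ∩ circle(D,10.00): a=2.8702, h=4.0942
θ=185°:   candidates: C₊=(0.8180,3.9611) cross=49.104; C₋=(0.9370,-4.2263) cross=-49.104
θ=185°:   branch - wants cross < 0 → take C=(0.9370,-4.2263) (cross=-49.104)
θ=185°: ex = (C−B)/|BC| = (0.5859,-0.8104); ey = (0.8104,0.5859)
θ=185°: P = B + -1.75·ex + 2.19·ey = (-1.2429,2.5270)

θ=4°: 4.43 1.53
θ=62°: 3.26 3.33
θ=117°: 0.72 4.07
θ=185°: -1.24 2.53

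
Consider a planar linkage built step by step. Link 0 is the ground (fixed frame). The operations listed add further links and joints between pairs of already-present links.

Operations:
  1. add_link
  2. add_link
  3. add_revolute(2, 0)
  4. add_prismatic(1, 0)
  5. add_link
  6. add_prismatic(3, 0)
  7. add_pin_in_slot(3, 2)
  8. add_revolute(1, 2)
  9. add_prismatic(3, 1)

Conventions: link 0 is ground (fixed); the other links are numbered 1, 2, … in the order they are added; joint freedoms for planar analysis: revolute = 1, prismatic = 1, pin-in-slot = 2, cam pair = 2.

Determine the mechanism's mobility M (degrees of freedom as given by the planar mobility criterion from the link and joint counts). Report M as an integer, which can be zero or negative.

link 0 = ground. State L|J1|J2 = 1|0|0
+link1  2|0|0
+link2  3|0|0
R(2,0) f=1→J1  3|1|0
P(1,0) f=1→J1  3|2|0
+link3  4|2|0
P(3,0) f=1→J1  4|3|0
PS(3,2) f=2→J2  4|3|1
R(1,2) f=1→J1  4|4|1
P(3,1) f=1→J1  4|5|1
M = 3(4−1)−2·5−1 = 9−10−1 = -2

M = -2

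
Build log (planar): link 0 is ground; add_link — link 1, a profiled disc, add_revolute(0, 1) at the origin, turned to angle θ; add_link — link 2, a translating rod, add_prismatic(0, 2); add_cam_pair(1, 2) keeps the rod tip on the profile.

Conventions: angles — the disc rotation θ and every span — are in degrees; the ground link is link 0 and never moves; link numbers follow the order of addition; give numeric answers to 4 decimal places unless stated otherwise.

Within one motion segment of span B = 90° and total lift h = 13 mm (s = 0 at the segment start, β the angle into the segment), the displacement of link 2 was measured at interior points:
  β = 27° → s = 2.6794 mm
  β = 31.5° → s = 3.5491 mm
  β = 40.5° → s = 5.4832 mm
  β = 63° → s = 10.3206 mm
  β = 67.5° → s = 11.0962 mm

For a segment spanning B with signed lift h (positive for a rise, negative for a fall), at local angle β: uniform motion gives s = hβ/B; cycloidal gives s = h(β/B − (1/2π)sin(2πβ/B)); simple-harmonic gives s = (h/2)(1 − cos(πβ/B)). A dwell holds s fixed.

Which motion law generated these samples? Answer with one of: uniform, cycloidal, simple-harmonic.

candidates at β/B = r: uniform s = h·r (linear in β); cycloidal s = h·(r − sin(2πr)/(2π)); simple-harmonic s = (h/2)(1 − cos(πr))
β=27°: printed 2.6794 | uniform 3.9000, cycloidal 1.9323, simple-harmonic 2.6794
β=31.5°: printed 3.5491 | uniform 4.5500, cycloidal 2.8761, simple-harmonic 3.5491
β=40.5°: printed 5.4832 | uniform 5.8500, cycloidal 5.2106, simple-harmonic 5.4832
β=63°: printed 10.3206 | uniform 9.1000, cycloidal 11.0677, simple-harmonic 10.3206
β=67.5°: printed 11.0962 | uniform 9.7500, cycloidal 11.8190, simple-harmonic 11.0962
only one law matches every sample → simple-harmonic

simple-harmonic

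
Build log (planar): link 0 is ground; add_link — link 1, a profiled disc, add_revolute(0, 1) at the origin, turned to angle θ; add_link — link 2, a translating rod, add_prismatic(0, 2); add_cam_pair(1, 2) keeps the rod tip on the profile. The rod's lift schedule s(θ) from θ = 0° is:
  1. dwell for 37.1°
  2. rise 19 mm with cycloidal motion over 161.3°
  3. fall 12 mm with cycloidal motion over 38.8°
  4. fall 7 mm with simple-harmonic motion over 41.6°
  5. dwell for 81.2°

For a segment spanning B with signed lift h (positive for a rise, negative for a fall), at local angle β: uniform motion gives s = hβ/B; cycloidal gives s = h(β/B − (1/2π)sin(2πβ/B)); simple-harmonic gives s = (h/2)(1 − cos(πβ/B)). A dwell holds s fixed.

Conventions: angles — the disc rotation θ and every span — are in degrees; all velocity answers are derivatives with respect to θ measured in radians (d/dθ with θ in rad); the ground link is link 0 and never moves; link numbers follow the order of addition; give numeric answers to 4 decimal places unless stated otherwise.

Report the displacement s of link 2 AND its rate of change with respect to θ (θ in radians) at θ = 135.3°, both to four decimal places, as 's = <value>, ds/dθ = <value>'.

seg 1 [0°–37.1°] dwell: s stays 0.0000
seg 2 [37.1°–198.4°] cycloidal, h=19: θ=135.3° here. β=98.2, B=161.3. 19·(0.6088 − sin(2π·0.6088)/(2π)) = 13.4772 → s = 13.4772
velocity in seg [37.1°–198.4°] (cycloidal), θ in radians: β = 98.2° = 1.7139 rad, B = 161.3° = 2.8152 rad; ds/dθ = (h/B)(1 − cos(2πβ/B)) = (19/2.8152)(1 − cos(2π·0.6088)) = 11.981456 mm/rad

s = 13.4772, ds/dθ = 11.9815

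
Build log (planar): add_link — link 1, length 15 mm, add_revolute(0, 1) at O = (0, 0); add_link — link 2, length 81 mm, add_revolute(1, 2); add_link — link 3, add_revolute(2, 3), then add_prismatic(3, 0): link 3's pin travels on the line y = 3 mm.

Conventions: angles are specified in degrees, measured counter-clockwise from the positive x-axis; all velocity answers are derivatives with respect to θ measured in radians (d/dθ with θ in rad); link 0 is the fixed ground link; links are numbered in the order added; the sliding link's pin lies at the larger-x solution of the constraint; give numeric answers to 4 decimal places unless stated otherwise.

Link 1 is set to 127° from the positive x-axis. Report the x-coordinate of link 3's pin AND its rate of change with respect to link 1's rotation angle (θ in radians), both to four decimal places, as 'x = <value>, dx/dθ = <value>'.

geometry: r = 15 mm, L = 81 mm, e = 3 mm
crank pin P = (r cos θ, r sin θ) = (-9.027225, 11.979533)
h = r sin θ − e = 11.979533 − 3 = 8.979533
x = r cos θ + √(L² − h²) = -9.027225 + 80.500733 = 71.473508
dx/dθ = −r sin θ − h·r cos θ/√(L² − h²) (θ in radians; h = 8.979533) = -10.972582

x = 71.4735, dx/dθ = -10.9726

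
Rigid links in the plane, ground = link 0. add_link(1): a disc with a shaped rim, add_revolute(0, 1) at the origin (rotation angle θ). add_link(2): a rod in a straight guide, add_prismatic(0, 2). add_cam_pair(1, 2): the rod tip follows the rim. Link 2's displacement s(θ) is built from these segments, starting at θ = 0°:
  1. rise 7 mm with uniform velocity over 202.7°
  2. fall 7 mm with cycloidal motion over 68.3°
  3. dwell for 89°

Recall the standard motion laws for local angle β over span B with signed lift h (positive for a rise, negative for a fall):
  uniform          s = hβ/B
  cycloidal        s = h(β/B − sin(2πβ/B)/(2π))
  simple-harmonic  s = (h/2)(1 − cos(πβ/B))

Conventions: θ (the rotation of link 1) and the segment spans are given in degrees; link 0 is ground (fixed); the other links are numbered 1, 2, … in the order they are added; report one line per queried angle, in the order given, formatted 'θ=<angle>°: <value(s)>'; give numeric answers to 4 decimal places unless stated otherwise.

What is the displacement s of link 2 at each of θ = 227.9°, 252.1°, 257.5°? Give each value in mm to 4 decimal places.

segment 1 (0° to 202.7°, uniform, h = 7) is passed completely: s = 0.0000 + (7) = 7.0000
θ = 227.9° falls in segment 2 (202.7° to 271°, cycloidal, h = -7): β = 227.9 − 202.7 = 25.2°, B = 68.3°; Δs = -7·(0.3690 − sin(2π·0.3690)/(2π)) = -1.7656; s = 7.0000 − 1.7656 = 5.2344
θ = 252.1° falls in segment 2 (202.7° to 271°, cycloidal, h = -7): β = 252.1 − 202.7 = 49.4°, B = 68.3°; Δs = -7·(0.7233 − sin(2π·0.7233)/(2π)) = -6.1614; s = 7.0000 − 6.1614 = 0.8386
θ = 257.5° falls in segment 2 (202.7° to 271°, cycloidal, h = -7): β = 257.5 − 202.7 = 54.8°, B = 68.3°; Δs = -7·(0.8023 − sin(2π·0.8023)/(2π)) = -6.6708; s = 7.0000 − 6.6708 = 0.3292

θ=227.9°: 5.2344
θ=252.1°: 0.8386
θ=257.5°: 0.3292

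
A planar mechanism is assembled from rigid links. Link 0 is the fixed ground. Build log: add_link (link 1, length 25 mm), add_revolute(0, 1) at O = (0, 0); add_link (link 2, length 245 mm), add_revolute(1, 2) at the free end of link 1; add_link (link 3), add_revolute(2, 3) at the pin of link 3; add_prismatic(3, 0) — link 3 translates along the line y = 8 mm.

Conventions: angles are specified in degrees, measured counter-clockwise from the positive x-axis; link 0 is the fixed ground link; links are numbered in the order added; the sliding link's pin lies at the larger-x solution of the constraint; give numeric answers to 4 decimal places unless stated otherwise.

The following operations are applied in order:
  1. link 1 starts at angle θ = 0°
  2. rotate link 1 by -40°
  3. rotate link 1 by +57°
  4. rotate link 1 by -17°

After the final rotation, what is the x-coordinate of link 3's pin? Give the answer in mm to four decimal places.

geometry: r = 25 mm, L = 245 mm, e = 8 mm; θ starts at 0°
rotate link 1 by -40°: θ ← 0° -40° = -40°
rotate link 1 by +57°: θ ← -40° +57° = 17°
rotate link 1 by -17°: θ ← 17° -17° = 0°
crank pin P = (r cos θ, r sin θ) = (25.000000, 0.000000)
h = r sin θ − e = 0.000000 − 8 = -8.000000
x = r cos θ + √(L² − h²) = 25.000000 + 244.869353 = 269.869353

269.8694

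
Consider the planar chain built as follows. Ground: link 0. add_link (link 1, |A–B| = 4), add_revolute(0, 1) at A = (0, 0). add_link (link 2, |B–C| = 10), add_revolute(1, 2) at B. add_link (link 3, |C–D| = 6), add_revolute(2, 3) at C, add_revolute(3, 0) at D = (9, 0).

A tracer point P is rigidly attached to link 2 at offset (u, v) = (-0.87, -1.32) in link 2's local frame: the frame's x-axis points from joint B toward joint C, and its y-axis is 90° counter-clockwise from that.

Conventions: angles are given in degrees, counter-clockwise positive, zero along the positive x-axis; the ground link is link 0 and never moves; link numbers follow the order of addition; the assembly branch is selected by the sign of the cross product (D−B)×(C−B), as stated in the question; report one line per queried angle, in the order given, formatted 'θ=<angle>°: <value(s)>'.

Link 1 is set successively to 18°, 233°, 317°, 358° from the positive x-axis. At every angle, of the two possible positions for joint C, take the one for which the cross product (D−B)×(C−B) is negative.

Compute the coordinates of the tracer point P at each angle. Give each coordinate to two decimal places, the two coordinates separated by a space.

A=(0,0), D=(9.00,0)
θ=18°: B = A + 4.00·(cos18°, sin18°) = (3.8042, 1.2361)
θ=18°: |BD| = 5.3408
θ=18°: circle(B,10.00) ∩ circle(D,6.00): a=8.6620, h=4.9969
θ=18°:   candidates: C₊=(13.3876,4.0926) cross=26.688; C₋=(11.0746,-5.6299) cross=-26.688
θ=18°:   branch - wants cross < 0 → take C=(11.0746,-5.6299) (cross=-26.688)
θ=18°: ex = (C−B)/|BC| = (0.7270,-0.6866); ey = (0.6866,0.7270)
θ=18°: P = B + -0.87·ex + -1.32·ey = (2.2654,0.8737)
θ=233°: B = A + 4.00·(cos233°, sin233°) = (-2.4073, -3.1945)
θ=233°: |BD| = 11.8461
θ=233°: circle(B,10.00) ∩ circle(D,6.00): a=8.6244, h=5.0616
θ=233°:   candidates: C₊=(4.5326,4.0053) cross=59.961; C₋=(7.2626,-5.7429) cross=-59.961
θ=233°:   branch - wants cross < 0 → take C=(7.2626,-5.7429) (cross=-59.961)
θ=233°: ex = (C−B)/|BC| = (0.9670,-0.2548); ey = (0.2548,0.9670)
θ=233°: P = B + -0.87·ex + -1.32·ey = (-3.5849,-4.2492)
θ=317°: B = A + 4.00·(cos317°, sin317°) = (2.9254, -2.7280)
θ=317°: |BD| = 6.6590
θ=317°: circle(B,10.00) ∩ circle(D,6.00): a=8.1350, h=5.8156
θ=317°:   candidates: C₊=(7.9640,5.9099) cross=38.726; C₋=(12.7289,-4.7005) cross=-38.726
θ=317°:   branch - wants cross < 0 → take C=(12.7289,-4.7005) (cross=-38.726)
θ=317°: ex = (C−B)/|BC| = (0.9804,-0.1973); ey = (0.1973,0.9804)
θ=317°: P = B + -0.87·ex + -1.32·ey = (1.8121,-3.8504)
θ=358°: B = A + 4.00·(cos358°, sin358°) = (3.9976, -0.1396)
θ=358°: |BD| = 5.0044
θ=358°: circle(B,10.00) ∩ circle(D,6.00): a=8.8966, h=4.5663
θ=358°:   candidates: C₊=(12.7633,4.6731) cross=22.851; C₋=(13.0181,-4.4559) cross=-22.851
θ=358°:   branch - wants cross < 0 → take C=(13.0181,-4.4559) (cross=-22.851)
θ=358°: ex = (C−B)/|BC| = (0.9020,-0.4316); ey = (0.4316,0.9020)
θ=358°: P = B + -0.87·ex + -1.32·ey = (2.6430,-0.9548)

θ=18°: 2.27 0.87
θ=233°: -3.58 -4.25
θ=317°: 1.81 -3.85
θ=358°: 2.64 -0.95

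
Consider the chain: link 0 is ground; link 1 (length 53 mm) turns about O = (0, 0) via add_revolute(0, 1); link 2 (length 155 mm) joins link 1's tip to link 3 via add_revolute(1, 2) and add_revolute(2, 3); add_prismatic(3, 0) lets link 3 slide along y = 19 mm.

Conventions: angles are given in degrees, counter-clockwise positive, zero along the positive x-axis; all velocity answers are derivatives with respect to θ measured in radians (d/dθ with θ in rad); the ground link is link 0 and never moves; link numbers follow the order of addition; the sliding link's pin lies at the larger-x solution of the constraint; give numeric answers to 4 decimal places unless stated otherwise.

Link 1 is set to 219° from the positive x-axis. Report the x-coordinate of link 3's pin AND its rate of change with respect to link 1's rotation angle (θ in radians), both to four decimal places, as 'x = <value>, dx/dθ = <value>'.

geometry: r = 53 mm, L = 155 mm, e = 19 mm
crank pin P = (r cos θ, r sin θ) = (-41.188736, -33.353981)
h = r sin θ − e = -33.353981 − 19 = -52.353981
x = r cos θ + √(L² − h²) = -41.188736 + 145.890578 = 104.701842
dx/dθ = −r sin θ − h·r cos θ/√(L² − h²) (θ in radians; h = -52.353981) = 18.573079

x = 104.7018, dx/dθ = 18.5731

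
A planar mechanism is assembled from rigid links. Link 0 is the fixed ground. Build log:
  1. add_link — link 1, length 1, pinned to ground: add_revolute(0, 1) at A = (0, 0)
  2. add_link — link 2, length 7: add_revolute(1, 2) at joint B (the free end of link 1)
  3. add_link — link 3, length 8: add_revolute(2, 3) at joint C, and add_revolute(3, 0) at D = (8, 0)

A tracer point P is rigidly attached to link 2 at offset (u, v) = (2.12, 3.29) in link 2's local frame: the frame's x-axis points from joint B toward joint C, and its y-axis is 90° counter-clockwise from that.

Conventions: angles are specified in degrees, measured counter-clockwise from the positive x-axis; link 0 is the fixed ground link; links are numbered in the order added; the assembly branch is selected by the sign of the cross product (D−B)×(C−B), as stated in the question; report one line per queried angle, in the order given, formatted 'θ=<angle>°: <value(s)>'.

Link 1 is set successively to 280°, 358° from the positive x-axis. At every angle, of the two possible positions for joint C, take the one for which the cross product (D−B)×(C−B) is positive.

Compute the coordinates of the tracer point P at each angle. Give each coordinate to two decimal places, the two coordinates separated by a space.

A=(0,0), D=(8.00,0)
θ=280°: B = A + 1.00·(cos280°, sin280°) = (0.1736, -0.9848)
θ=280°: |BD| = 7.8881
θ=280°: circle(B,7.00) ∩ circle(D,8.00): a=2.9932, h=6.3278
θ=280°:   candidates: C₊=(2.3535,5.6671) cross=49.914; C₋=(3.9335,-6.8894) cross=-49.914
θ=280°:   branch + wants cross > 0 → take C=(2.3535,5.6671) (cross=49.914)
θ=280°: ex = (C−B)/|BC| = (0.3114,0.9503); ey = (-0.9503,0.3114)
θ=280°: P = B + 2.12·ex + 3.29·ey = (-2.2926,2.0543)
θ=358°: B = A + 1.00·(cos358°, sin358°) = (0.9994, -0.0349)
θ=358°: |BD| = 7.0007
θ=358°: circle(B,7.00) ∩ circle(D,8.00): a=2.4290, h=6.5650
θ=358°:   candidates: C₊=(3.3957,6.5422) cross=45.960; C₋=(3.4611,-6.5878) cross=-45.960
θ=358°:   branch + wants cross > 0 → take C=(3.3957,6.5422) (cross=45.960)
θ=358°: ex = (C−B)/|BC| = (0.3423,0.9396); ey = (-0.9396,0.3423)
θ=358°: P = B + 2.12·ex + 3.29·ey = (-1.3661,3.0833)

θ=280°: -2.29 2.05
θ=358°: -1.37 3.08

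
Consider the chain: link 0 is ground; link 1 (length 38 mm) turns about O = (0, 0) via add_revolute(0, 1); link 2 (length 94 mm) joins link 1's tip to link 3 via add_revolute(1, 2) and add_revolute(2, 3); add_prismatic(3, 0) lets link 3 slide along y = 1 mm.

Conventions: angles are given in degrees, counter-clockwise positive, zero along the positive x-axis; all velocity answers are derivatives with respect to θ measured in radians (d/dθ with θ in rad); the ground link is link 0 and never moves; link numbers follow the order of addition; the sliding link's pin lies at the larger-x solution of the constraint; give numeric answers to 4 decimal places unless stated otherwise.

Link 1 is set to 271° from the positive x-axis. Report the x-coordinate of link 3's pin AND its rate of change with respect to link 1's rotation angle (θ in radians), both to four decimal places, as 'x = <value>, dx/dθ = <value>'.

geometry: r = 38 mm, L = 94 mm, e = 1 mm
crank pin P = (r cos θ, r sin θ) = (0.663191, -37.994212)
h = r sin θ − e = -37.994212 − 1 = -38.994212
x = r cos θ + √(L² − h²) = 0.663191 + 85.530412 = 86.193604
dx/dθ = −r sin θ − h·r cos θ/√(L² − h²) (θ in radians; h = -38.994212) = 38.296568

x = 86.1936, dx/dθ = 38.2966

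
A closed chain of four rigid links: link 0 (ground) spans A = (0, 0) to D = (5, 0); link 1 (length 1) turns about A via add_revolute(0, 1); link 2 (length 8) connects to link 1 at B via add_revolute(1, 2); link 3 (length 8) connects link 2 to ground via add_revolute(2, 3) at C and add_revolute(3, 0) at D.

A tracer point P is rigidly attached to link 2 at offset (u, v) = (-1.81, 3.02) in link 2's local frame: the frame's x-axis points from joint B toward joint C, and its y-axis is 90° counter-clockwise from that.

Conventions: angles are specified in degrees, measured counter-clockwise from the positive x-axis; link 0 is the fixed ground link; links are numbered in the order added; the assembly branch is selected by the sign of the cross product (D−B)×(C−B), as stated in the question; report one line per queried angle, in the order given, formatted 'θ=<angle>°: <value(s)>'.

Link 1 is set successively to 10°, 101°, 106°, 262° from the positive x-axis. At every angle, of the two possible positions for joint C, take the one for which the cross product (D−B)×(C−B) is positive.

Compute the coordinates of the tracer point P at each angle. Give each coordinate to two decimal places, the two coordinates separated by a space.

A=(0,0), D=(5.00,0)
θ=10°: B = A + 1.00·(cos10°, sin10°) = (0.9848, 0.1736)
θ=10°: |BD| = 4.0189
θ=10°: circle(B,8.00) ∩ circle(D,8.00): a=2.0095, h=7.7435
θ=10°:   candidates: C₊=(3.3270,7.8231) cross=31.121; C₋=(2.6578,-7.6495) cross=-31.121
θ=10°:   branch + wants cross > 0 → take C=(3.3270,7.8231) (cross=31.121)
θ=10°: ex = (C−B)/|BC| = (0.2928,0.9562); ey = (-0.9562,0.2928)
θ=10°: P = B + -1.81·ex + 3.02·ey = (-2.4328,-0.6729)
θ=101°: B = A + 1.00·(cos101°, sin101°) = (-0.1908, 0.9816)
θ=101°: |BD| = 5.2828
θ=101°: circle(B,8.00) ∩ circle(D,8.00): a=2.6414, h=7.5514
θ=101°:   candidates: C₊=(3.8078,7.9107) cross=39.892; C₋=(1.0014,-6.9290) cross=-39.892
θ=101°:   branch + wants cross > 0 → take C=(3.8078,7.9107) (cross=39.892)
θ=101°: ex = (C−B)/|BC| = (0.4998,0.8661); ey = (-0.8661,0.4998)
θ=101°: P = B + -1.81·ex + 3.02·ey = (-3.7112,0.9234)
θ=106°: B = A + 1.00·(cos106°, sin106°) = (-0.2756, 0.9613)
θ=106°: |BD| = 5.3625
θ=106°: circle(B,8.00) ∩ circle(D,8.00): a=2.6812, h=7.5373
θ=106°:   candidates: C₊=(3.7133,7.8958) cross=40.419; C₋=(1.0111,-6.9346) cross=-40.419
θ=106°:   branch + wants cross > 0 → take C=(3.7133,7.8958) (cross=40.419)
θ=106°: ex = (C−B)/|BC| = (0.4986,0.8668); ey = (-0.8668,0.4986)
θ=106°: P = B + -1.81·ex + 3.02·ey = (-3.7959,0.8981)
θ=262°: B = A + 1.00·(cos262°, sin262°) = (-0.1392, -0.9903)
θ=262°: |BD| = 5.2337
θ=262°: circle(B,8.00) ∩ circle(D,8.00): a=2.6169, h=7.5599
θ=262°:   candidates: C₊=(1.0000,6.9282) cross=39.566; C₋=(3.8608,-7.9185) cross=-39.566
θ=262°:   branch + wants cross > 0 → take C=(1.0000,6.9282) (cross=39.566)
θ=262°: ex = (C−B)/|BC| = (0.1424,0.9898); ey = (-0.9898,0.1424)
θ=262°: P = B + -1.81·ex + 3.02·ey = (-3.3861,-2.3518)

θ=10°: -2.43 -0.67
θ=101°: -3.71 0.92
θ=106°: -3.80 0.90
θ=262°: -3.39 -2.35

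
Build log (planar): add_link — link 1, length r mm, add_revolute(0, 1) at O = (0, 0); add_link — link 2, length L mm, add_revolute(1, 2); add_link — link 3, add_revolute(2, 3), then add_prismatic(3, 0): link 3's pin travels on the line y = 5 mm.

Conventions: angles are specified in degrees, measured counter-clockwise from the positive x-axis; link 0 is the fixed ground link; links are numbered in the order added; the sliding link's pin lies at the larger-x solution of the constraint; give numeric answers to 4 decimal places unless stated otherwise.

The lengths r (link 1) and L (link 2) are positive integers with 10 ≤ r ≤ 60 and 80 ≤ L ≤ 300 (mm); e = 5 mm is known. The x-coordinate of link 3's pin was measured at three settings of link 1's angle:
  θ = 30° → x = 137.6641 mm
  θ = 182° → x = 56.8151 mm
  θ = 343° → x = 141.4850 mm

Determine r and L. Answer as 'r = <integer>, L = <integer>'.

constraint per measurement: (x − r cos θ)² + (r sin θ − e)² = L²
subtracting the θ₁ and θ₂ equations cancels the r² and L² terms:
r = (x₁² − x₂²) / (2[(x₁cos θ₁ + e sin θ₁) − (x₂cos θ₂ + e sin θ₂)]) = 44.0000 → r = 44
L² = (x₁ − r cos θ₁)² + (r sin θ₁ − e)² = 10200.9909 → L = 101.0000 → L = 101
check at θ₃=343°: x = 141.4850 (printed 141.4850) ✓

r = 44, L = 101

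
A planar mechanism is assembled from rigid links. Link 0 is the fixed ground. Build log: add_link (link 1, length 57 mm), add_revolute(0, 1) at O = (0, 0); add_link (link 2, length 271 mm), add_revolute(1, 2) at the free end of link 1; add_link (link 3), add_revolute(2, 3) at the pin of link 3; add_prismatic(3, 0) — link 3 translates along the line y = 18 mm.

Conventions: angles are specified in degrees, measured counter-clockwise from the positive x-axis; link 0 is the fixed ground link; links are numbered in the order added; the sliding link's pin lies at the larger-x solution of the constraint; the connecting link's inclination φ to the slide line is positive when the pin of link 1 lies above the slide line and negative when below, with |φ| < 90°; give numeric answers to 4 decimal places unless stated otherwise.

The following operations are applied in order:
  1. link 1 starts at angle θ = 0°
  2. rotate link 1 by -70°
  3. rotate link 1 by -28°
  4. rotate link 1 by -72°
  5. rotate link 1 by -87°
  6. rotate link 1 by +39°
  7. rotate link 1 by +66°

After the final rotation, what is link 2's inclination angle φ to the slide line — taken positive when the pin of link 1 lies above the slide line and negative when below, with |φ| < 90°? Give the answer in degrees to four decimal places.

geometry: r = 57 mm, L = 271 mm, e = 18 mm; θ starts at 0°
rotate link 1 by -70°: θ ← 0° -70° = -70°
rotate link 1 by -28°: θ ← -70° -28° = -98°
rotate link 1 by -72°: θ ← -98° -72° = -170°
rotate link 1 by -87°: θ ← -170° -87° = -257°
rotate link 1 by +39°: θ ← -257° +39° = -218°
rotate link 1 by +66°: θ ← -218° +66° = -152°
h = r sin θ − e = -26.759879 − 18 = -44.759879
sin φ = h / L = -44.759879 / 271 = -0.16516561
φ = arcsin(-0.16516561) = -9.506855°

-9.5069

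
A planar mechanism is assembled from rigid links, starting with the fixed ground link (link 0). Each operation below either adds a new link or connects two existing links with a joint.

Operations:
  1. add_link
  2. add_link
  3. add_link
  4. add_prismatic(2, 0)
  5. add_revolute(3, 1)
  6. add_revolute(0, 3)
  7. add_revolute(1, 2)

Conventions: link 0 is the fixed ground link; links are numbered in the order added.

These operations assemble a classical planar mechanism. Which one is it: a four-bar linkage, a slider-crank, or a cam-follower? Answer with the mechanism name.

links: 4 (incl. ground); joints: 3 revolute, 1 prismatic, 0 higher (cam) pair, forming one closed loop
4 links, 3 revolutes + 1 prismatic in one loop → slider-crank

slider-crank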